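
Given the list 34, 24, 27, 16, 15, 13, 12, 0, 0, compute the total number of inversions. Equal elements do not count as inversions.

For each element, count later entries that are smaller:
34 → 24, 27, 16, 15, 13, 12, 0, 0 → 8
24 → 16, 15, 13, 12, 0, 0 → 6
27 → 16, 15, 13, 12, 0, 0 → 6
16 → 15, 13, 12, 0, 0 → 5
15 → 13, 12, 0, 0 → 4
13 → 12, 0, 0 → 3
12 → 0, 0 → 2
0 → none → 0
0 → none → 0
Sum: 8 + 6 + 6 + 5 + 4 + 3 + 2 + 0 + 0 = 34

34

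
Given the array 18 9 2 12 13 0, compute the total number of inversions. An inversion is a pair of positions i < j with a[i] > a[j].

Inversions: 10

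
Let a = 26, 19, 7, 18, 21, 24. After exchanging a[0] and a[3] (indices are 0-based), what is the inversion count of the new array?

4

Positions 0 and 3 hold 26 and 18; after swapping, the array is [18, 19, 7, 26, 21, 24].
Count, for each position, how many later elements it exceeds:
18: 1
19: 1
7: 0
26: 2
21: 0
24: 0
Sum: 1 + 1 + 0 + 2 + 0 + 0 = 4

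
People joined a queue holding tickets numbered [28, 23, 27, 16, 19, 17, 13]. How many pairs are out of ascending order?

18

For each element, count later entries that are smaller:
28: 6
23: 4
27: 4
16: 1
19: 2
17: 1
13: 0
Sum: 6 + 4 + 4 + 1 + 2 + 1 + 0 = 18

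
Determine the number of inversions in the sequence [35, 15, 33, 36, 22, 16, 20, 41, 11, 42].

21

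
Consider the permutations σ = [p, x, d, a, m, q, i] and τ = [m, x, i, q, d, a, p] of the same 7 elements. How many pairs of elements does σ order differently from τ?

14

Assign each item its position (1..7) in the first ordering, then rewrite the second ordering as that position sequence:
positions: p→1, x→2, d→3, a→4, m→5, q→6, i→7
second ordering as positions: [5, 2, 7, 6, 3, 4, 1]
Discordant pairs = inversions in this position sequence.
5: 2, 3, 4, 1 → 4
2: 1 → 1
7: 6, 3, 4, 1 → 4
6: 3, 4, 1 → 3
3: 1 → 1
4: 1 → 1
1: 0
Total: 4 + 1 + 4 + 3 + 1 + 1 + 0 = 14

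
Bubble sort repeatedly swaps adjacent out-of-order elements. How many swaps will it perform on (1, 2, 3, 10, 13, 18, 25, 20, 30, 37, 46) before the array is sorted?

Minimum adjacent swaps = number of inversions (each swap of adjacent out-of-order elements removes one inversion and no swap can remove more).
Count inversions — for each element, later elements that are smaller:
1: none → 0
2: none → 0
3: none → 0
10: none → 0
13: none → 0
18: none → 0
25: 20 → 1
20: none → 0
30: none → 0
37: none → 0
46: none → 0
Total inversions: 0 + 0 + 0 + 0 + 0 + 0 + 1 + 0 + 0 + 0 + 0 = 1

There is 1 swap.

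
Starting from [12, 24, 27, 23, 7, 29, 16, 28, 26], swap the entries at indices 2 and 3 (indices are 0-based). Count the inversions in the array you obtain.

There are 13 inversions.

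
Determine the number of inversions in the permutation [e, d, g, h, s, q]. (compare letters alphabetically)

2

Listing every pair i<j with a[i]>a[j] (using 1-based positions):
(1,2): e > d
(5,6): s > q
That's 2 pairs.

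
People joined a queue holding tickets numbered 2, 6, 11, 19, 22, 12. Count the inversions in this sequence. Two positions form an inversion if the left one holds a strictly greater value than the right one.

Out-of-order index pairs (0-indexed):
(3,5): 19 > 12
(4,5): 22 > 12
That's 2 pairs.

2 out-of-order pairs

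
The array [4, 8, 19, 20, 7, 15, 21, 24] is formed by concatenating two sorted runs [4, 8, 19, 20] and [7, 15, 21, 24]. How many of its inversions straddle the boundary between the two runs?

5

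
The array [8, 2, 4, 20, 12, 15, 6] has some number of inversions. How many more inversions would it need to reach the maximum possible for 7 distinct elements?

13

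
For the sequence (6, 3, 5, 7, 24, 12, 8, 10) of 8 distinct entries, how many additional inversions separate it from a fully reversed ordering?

21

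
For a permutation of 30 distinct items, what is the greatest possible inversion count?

The maximum occurs when the array is in strictly decreasing order: every one of the C(30, 2) pairs is inverted.
C(30, 2) = 30·29/2 = 435

435 inversions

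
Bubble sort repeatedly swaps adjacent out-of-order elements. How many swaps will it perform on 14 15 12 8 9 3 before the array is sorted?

13

Each adjacent swap fixes exactly one inversion, so the minimum swap count equals the number of inversions.
Count inversions — for each element, later elements that are smaller:
14: 12, 8, 9, 3 → 4
15: 12, 8, 9, 3 → 4
12: 8, 9, 3 → 3
8: 3 → 1
9: 3 → 1
3: none → 0
Total inversions: 4 + 4 + 3 + 1 + 1 + 0 = 13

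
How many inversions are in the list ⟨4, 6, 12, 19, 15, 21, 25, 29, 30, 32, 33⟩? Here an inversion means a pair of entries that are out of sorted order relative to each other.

Sweep left to right; for each value list the smaller values that follow it:
4 → none → 0
6 → none → 0
12 → none → 0
19 → 15 → 1
15 → none → 0
21 → none → 0
25 → none → 0
29 → none → 0
30 → none → 0
32 → none → 0
33 → none → 0
Sum: 0 + 0 + 0 + 1 + 0 + 0 + 0 + 0 + 0 + 0 + 0 = 1

1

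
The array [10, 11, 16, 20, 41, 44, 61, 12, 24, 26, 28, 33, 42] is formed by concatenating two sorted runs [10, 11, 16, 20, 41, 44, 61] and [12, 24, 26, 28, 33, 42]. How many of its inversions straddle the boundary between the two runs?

19 cross-inversions

For each element r of the right run, count left-run elements greater than r:
r = 12: 16, 20, 41, 44, 61 → 5
r = 24: 41, 44, 61 → 3
r = 26: 41, 44, 61 → 3
r = 28: 41, 44, 61 → 3
r = 33: 41, 44, 61 → 3
r = 42: 44, 61 → 2
Cross-inversions: 5 + 3 + 3 + 3 + 3 + 2 = 19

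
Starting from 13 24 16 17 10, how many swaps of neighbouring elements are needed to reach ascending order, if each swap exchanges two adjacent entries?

Swaps: 6

Each adjacent swap fixes exactly one inversion, so the minimum swap count equals the number of inversions.
Count inversions — for each element, later elements that are smaller:
13: 10 → 1
24: 16, 17, 10 → 3
16: 10 → 1
17: 10 → 1
10: none → 0
Total inversions: 1 + 3 + 1 + 1 + 0 = 6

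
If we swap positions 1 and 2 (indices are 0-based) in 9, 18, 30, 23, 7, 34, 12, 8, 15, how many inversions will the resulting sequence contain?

Inversions: 20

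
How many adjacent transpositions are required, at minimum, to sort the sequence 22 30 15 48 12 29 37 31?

Each adjacent swap fixes exactly one inversion, so the minimum swap count equals the number of inversions.
Count inversions — for each element, later elements that are smaller:
22: 15, 12 → 2
30: 15, 12, 29 → 3
15: 12 → 1
48: 12, 29, 37, 31 → 4
12: none → 0
29: none → 0
37: 31 → 1
31: none → 0
Total inversions: 2 + 3 + 1 + 4 + 0 + 0 + 1 + 0 = 11

11 swaps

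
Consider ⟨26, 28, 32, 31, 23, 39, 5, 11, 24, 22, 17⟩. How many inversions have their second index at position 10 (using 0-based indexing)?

8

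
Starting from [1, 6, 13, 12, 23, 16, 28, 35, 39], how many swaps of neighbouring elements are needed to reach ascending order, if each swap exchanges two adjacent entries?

2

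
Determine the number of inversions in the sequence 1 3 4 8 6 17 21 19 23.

For each element, count later entries that are smaller:
1: 0
3: 0
4: 0
8: 1
6: 0
17: 0
21: 1
19: 0
23: 0
Sum: 0 + 0 + 0 + 1 + 0 + 0 + 1 + 0 + 0 = 2

2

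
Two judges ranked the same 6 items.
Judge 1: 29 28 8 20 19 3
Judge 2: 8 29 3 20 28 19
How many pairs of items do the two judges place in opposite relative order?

Assign each item its position (1..6) in the first ordering, then rewrite the second ordering as that position sequence:
positions: 29→1, 28→2, 8→3, 20→4, 19→5, 3→6
second ordering as positions: [3, 1, 6, 4, 2, 5]
Discordant pairs = inversions in this position sequence.
3: 1, 2 → 2
1: 0
6: 4, 2, 5 → 3
4: 2 → 1
2: 0
5: 0
Total: 2 + 0 + 3 + 1 + 0 + 0 = 6

6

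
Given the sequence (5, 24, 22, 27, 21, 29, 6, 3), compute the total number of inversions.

16

Element-by-element contributions:
5 → 3 → 1
24 → 22, 21, 6, 3 → 4
22 → 21, 6, 3 → 3
27 → 21, 6, 3 → 3
21 → 6, 3 → 2
29 → 6, 3 → 2
6 → 3 → 1
3 → none → 0
Sum: 1 + 4 + 3 + 3 + 2 + 2 + 1 + 0 = 16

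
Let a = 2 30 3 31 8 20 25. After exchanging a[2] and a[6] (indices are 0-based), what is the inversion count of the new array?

12

Positions 2 and 6 hold 3 and 25; after swapping, the array is [2, 30, 25, 31, 8, 20, 3].
For each element, count later entries that are smaller:
2: 0
30: 4
25: 3
31: 3
8: 1
20: 1
3: 0
Sum: 0 + 4 + 3 + 3 + 1 + 1 + 0 = 12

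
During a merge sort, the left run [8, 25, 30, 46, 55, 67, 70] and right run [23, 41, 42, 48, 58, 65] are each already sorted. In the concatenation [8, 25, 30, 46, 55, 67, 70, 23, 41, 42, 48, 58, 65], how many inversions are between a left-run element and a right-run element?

21

Count, for every r in R, how many entries of L exceed r:
r = 23: 25, 30, 46, 55, 67, 70 → 6
r = 41: 46, 55, 67, 70 → 4
r = 42: 46, 55, 67, 70 → 4
r = 48: 55, 67, 70 → 3
r = 58: 67, 70 → 2
r = 65: 67, 70 → 2
Cross-inversions: 6 + 4 + 4 + 3 + 2 + 2 = 21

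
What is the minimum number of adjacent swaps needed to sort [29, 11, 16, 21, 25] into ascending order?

Each adjacent swap fixes exactly one inversion, so the minimum swap count equals the number of inversions.
Count inversions — for each element, later elements that are smaller:
29: 11, 16, 21, 25 → 4
11: none → 0
16: none → 0
21: none → 0
25: none → 0
Total inversions: 4 + 0 + 0 + 0 + 0 = 4

4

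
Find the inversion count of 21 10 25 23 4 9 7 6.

21 out-of-order pairs

Sweep left to right; for each value list the smaller values that follow it:
21: 5
10: 4
25: 5
23: 4
4: 0
9: 2
7: 1
6: 0
Sum: 5 + 4 + 5 + 4 + 0 + 2 + 1 + 0 = 21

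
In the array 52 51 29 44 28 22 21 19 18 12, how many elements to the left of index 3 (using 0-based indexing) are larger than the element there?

2

The element at index 3 is 44.
Elements before it: 52, 51, 29
Those larger than 44: 52, 51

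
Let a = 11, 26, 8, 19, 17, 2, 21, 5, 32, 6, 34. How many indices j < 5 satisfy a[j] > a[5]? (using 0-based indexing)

5 such elements

The element at index 5 is 2.
Elements before it: 11, 26, 8, 19, 17
Those larger than 2: 11, 26, 8, 19, 17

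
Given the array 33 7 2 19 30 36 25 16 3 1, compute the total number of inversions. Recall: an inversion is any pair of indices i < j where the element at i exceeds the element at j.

29

For each element, count later entries that are smaller:
33 → 7, 2, 19, 30, 25, 16, 3, 1 → 8
7 → 2, 3, 1 → 3
2 → 1 → 1
19 → 16, 3, 1 → 3
30 → 25, 16, 3, 1 → 4
36 → 25, 16, 3, 1 → 4
25 → 16, 3, 1 → 3
16 → 3, 1 → 2
3 → 1 → 1
1 → none → 0
Sum: 8 + 3 + 1 + 3 + 4 + 4 + 3 + 2 + 1 + 0 = 29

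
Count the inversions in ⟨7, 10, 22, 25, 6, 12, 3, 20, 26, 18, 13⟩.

Out-of-order pairs: 23

For each element, count later entries that are smaller:
7: 2
10: 2
22: 6
25: 6
6: 1
12: 1
3: 0
20: 2
26: 2
18: 1
13: 0
Sum: 2 + 2 + 6 + 6 + 1 + 1 + 0 + 2 + 2 + 1 + 0 = 23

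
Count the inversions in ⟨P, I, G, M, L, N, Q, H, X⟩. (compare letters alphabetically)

13 inversions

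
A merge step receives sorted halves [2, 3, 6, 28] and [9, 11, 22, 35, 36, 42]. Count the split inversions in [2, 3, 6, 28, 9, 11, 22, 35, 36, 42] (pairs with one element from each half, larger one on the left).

Count, for every r in R, how many entries of L exceed r:
r = 9: 28 → 1
r = 11: 28 → 1
r = 22: 28 → 1
r = 35: none → 0
r = 36: none → 0
r = 42: none → 0
Cross-inversions: 1 + 1 + 1 + 0 + 0 + 0 = 3

3 split inversions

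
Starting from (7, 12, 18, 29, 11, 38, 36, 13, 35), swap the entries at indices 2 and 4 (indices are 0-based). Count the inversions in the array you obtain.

9

Positions 2 and 4 hold 18 and 11; after swapping, the array is [7, 12, 11, 29, 18, 38, 36, 13, 35].
Sweep left to right; for each value list the smaller values that follow it:
7: 0
12: 1
11: 0
29: 2
18: 1
38: 3
36: 2
13: 0
35: 0
Sum: 0 + 1 + 0 + 2 + 1 + 3 + 2 + 0 + 0 = 9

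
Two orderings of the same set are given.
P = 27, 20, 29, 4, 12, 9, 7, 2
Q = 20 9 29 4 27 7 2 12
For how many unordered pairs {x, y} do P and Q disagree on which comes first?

9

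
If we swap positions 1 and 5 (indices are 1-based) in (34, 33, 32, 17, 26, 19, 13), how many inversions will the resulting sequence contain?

Positions 1 and 5 hold 34 and 26; after swapping, the array is [26, 33, 32, 17, 34, 19, 13].
For each element, count later entries that are smaller:
26 → 17, 19, 13 → 3
33 → 32, 17, 19, 13 → 4
32 → 17, 19, 13 → 3
17 → 13 → 1
34 → 19, 13 → 2
19 → 13 → 1
13 → none → 0
Sum: 3 + 4 + 3 + 1 + 2 + 1 + 0 = 14

Inversions: 14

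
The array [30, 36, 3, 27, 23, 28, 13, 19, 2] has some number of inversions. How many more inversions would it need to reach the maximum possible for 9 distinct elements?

9 inversions short

Maximum inversions for 9 distinct elements is C(9, 2) = 9·8/2 = 36.
Current inversions — for each element, count later smaller elements:
30: 7
36: 7
3: 1
27: 4
23: 3
28: 3
13: 1
19: 1
2: 0
Current total: 7 + 7 + 1 + 4 + 3 + 3 + 1 + 1 + 0 = 27
Shortfall: 36 − 27 = 9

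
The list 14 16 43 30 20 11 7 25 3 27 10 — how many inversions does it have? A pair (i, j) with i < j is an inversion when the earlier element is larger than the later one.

Count, for each position, how many later elements it exceeds:
14: 4
16: 4
43: 8
30: 7
20: 4
11: 3
7: 1
25: 2
3: 0
27: 1
10: 0
Sum: 4 + 4 + 8 + 7 + 4 + 3 + 1 + 2 + 0 + 1 + 0 = 34

34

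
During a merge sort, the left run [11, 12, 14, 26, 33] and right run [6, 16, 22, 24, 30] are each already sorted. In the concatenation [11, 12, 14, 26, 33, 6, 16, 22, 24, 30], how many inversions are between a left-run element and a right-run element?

Count, for every r in R, how many entries of L exceed r:
r = 6: 11, 12, 14, 26, 33 → 5
r = 16: 26, 33 → 2
r = 22: 26, 33 → 2
r = 24: 26, 33 → 2
r = 30: 33 → 1
Cross-inversions: 5 + 2 + 2 + 2 + 1 = 12

There are 12 split inversions.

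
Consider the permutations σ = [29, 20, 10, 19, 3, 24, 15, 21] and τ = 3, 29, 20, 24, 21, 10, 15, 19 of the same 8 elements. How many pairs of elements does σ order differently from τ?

10 discordant pairs

Assign each item its position (1..8) in the first ordering, then rewrite the second ordering as that position sequence:
positions: 29→1, 20→2, 10→3, 19→4, 3→5, 24→6, 15→7, 21→8
second ordering as positions: [5, 1, 2, 6, 8, 3, 7, 4]
Discordant pairs = inversions in this position sequence.
5: 1, 2, 3, 4 → 4
1: 0
2: 0
6: 3, 4 → 2
8: 3, 7, 4 → 3
3: 0
7: 4 → 1
4: 0
Total: 4 + 0 + 0 + 2 + 3 + 0 + 1 + 0 = 10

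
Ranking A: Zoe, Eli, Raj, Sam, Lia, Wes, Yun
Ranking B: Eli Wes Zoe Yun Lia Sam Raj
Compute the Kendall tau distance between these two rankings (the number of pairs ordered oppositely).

Discordant pairs: 11

Assign each item its position (1..7) in the first ordering, then rewrite the second ordering as that position sequence:
positions: Zoe→1, Eli→2, Raj→3, Sam→4, Lia→5, Wes→6, Yun→7
second ordering as positions: [2, 6, 1, 7, 5, 4, 3]
Discordant pairs = inversions in this position sequence.
2: 1 → 1
6: 1, 5, 4, 3 → 4
1: 0
7: 5, 4, 3 → 3
5: 4, 3 → 2
4: 3 → 1
3: 0
Total: 1 + 4 + 0 + 3 + 2 + 1 + 0 = 11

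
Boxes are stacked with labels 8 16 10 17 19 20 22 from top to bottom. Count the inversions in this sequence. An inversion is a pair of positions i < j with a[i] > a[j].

Count, for each position, how many later elements it exceeds:
8 → none → 0
16 → 10 → 1
10 → none → 0
17 → none → 0
19 → none → 0
20 → none → 0
22 → none → 0
Sum: 0 + 1 + 0 + 0 + 0 + 0 + 0 = 1

Inversions: 1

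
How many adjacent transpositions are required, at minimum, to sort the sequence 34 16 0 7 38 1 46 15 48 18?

There are 17 swaps.

Each adjacent swap fixes exactly one inversion, so the minimum swap count equals the number of inversions.
Count inversions — for each element, later elements that are smaller:
34: 16, 0, 7, 1, 15, 18 → 6
16: 0, 7, 1, 15 → 4
0: none → 0
7: 1 → 1
38: 1, 15, 18 → 3
1: none → 0
46: 15, 18 → 2
15: none → 0
48: 18 → 1
18: none → 0
Total inversions: 6 + 4 + 0 + 1 + 3 + 0 + 2 + 0 + 1 + 0 = 17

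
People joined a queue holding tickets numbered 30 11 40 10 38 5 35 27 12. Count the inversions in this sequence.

21

For each element, count later entries that are smaller:
30 → 11, 10, 5, 27, 12 → 5
11 → 10, 5 → 2
40 → 10, 38, 5, 35, 27, 12 → 6
10 → 5 → 1
38 → 5, 35, 27, 12 → 4
5 → none → 0
35 → 27, 12 → 2
27 → 12 → 1
12 → none → 0
Sum: 5 + 2 + 6 + 1 + 4 + 0 + 2 + 1 + 0 = 21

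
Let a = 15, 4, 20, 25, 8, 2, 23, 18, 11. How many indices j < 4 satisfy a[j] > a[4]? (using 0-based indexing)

3

The element at index 4 is 8.
Elements before it: 15, 4, 20, 25
Those larger than 8: 15, 20, 25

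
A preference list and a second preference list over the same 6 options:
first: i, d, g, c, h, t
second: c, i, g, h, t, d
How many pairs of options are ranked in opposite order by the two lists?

6

Assign each item its position (1..6) in the first ordering, then rewrite the second ordering as that position sequence:
positions: i→1, d→2, g→3, c→4, h→5, t→6
second ordering as positions: [4, 1, 3, 5, 6, 2]
Discordant pairs = inversions in this position sequence.
4: 1, 3, 2 → 3
1: 0
3: 2 → 1
5: 2 → 1
6: 2 → 1
2: 0
Total: 3 + 0 + 1 + 1 + 1 + 0 = 6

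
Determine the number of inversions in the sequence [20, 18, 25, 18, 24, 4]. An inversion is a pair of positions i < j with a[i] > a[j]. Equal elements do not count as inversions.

There are 9 inversions.

Sweep left to right; for each value list the smaller values that follow it:
20 → 18, 18, 4 → 3
18 → 4 → 1
25 → 18, 24, 4 → 3
18 → 4 → 1
24 → 4 → 1
4 → none → 0
Sum: 3 + 1 + 3 + 1 + 1 + 0 = 9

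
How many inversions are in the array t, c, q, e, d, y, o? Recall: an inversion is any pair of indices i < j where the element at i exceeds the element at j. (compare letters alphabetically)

10 inversions

Count, for each position, how many later elements it exceeds:
t → c, q, e, d, o → 5
c → none → 0
q → e, d, o → 3
e → d → 1
d → none → 0
y → o → 1
o → none → 0
Sum: 5 + 0 + 3 + 1 + 0 + 1 + 0 = 10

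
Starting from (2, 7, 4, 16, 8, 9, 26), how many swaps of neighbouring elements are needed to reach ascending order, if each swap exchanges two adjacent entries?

The minimum number of adjacent swaps to sort an array equals its inversion count, since every such swap removes exactly one inversion.
Count inversions — for each element, later elements that are smaller:
2: none → 0
7: 4 → 1
4: none → 0
16: 8, 9 → 2
8: none → 0
9: none → 0
26: none → 0
Total inversions: 0 + 1 + 0 + 2 + 0 + 0 + 0 = 3

3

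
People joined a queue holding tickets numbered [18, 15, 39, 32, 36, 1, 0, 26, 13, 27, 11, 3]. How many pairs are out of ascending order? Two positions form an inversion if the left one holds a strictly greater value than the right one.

43 inversions

Sweep left to right; for each value list the smaller values that follow it:
18 → 15, 1, 0, 13, 11, 3 → 6
15 → 1, 0, 13, 11, 3 → 5
39 → 32, 36, 1, 0, 26, 13, 27, 11, 3 → 9
32 → 1, 0, 26, 13, 27, 11, 3 → 7
36 → 1, 0, 26, 13, 27, 11, 3 → 7
1 → 0 → 1
0 → none → 0
26 → 13, 11, 3 → 3
13 → 11, 3 → 2
27 → 11, 3 → 2
11 → 3 → 1
3 → none → 0
Sum: 6 + 5 + 9 + 7 + 7 + 1 + 0 + 3 + 2 + 2 + 1 + 0 = 43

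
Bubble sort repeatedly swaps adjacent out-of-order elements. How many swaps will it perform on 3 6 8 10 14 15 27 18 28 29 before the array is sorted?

1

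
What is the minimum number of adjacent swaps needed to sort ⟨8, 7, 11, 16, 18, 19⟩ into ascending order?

There is 1 adjacent swap.

The minimum number of adjacent swaps to sort an array equals its inversion count, since every such swap removes exactly one inversion.
Count inversions — for each element, later elements that are smaller:
8: 7 → 1
7: none → 0
11: none → 0
16: none → 0
18: none → 0
19: none → 0
Total inversions: 1 + 0 + 0 + 0 + 0 + 0 = 1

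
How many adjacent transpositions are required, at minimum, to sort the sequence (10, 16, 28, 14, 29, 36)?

2 swaps

The minimum number of adjacent swaps to sort an array equals its inversion count, since every such swap removes exactly one inversion.
Count inversions — for each element, later elements that are smaller:
10: none → 0
16: 14 → 1
28: 14 → 1
14: none → 0
29: none → 0
36: none → 0
Total inversions: 0 + 1 + 1 + 0 + 0 + 0 = 2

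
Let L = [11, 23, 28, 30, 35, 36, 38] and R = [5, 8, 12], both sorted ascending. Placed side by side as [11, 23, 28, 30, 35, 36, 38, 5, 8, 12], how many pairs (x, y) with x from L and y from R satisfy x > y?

Cross-inversions: 20

For each element r of the right run, count left-run elements greater than r:
r = 5: 11, 23, 28, 30, 35, 36, 38 → 7
r = 8: 11, 23, 28, 30, 35, 36, 38 → 7
r = 12: 23, 28, 30, 35, 36, 38 → 6
Cross-inversions: 7 + 7 + 6 = 20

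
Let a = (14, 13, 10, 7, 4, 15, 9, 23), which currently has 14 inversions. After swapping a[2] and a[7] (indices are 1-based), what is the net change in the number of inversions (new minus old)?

Positions 2 and 7 hold 13 and 9; after swapping, the array is [14, 9, 10, 7, 4, 15, 13, 23].
Sweep left to right; for each value list the smaller values that follow it:
14 → 9, 10, 7, 4, 13 → 5
9 → 7, 4 → 2
10 → 7, 4 → 2
7 → 4 → 1
4 → none → 0
15 → 13 → 1
13 → none → 0
23 → none → 0
Sum: 5 + 2 + 2 + 1 + 0 + 1 + 0 + 0 = 11
Change: 11 − 14 = -3

-3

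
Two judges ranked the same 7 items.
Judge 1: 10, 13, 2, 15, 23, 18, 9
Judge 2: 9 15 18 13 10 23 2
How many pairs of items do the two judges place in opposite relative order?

Assign each item its position (1..7) in the first ordering, then rewrite the second ordering as that position sequence:
positions: 10→1, 13→2, 2→3, 15→4, 23→5, 18→6, 9→7
second ordering as positions: [7, 4, 6, 2, 1, 5, 3]
Discordant pairs = inversions in this position sequence.
7: 4, 6, 2, 1, 5, 3 → 6
4: 2, 1, 3 → 3
6: 2, 1, 5, 3 → 4
2: 1 → 1
1: 0
5: 3 → 1
3: 0
Total: 6 + 3 + 4 + 1 + 0 + 1 + 0 = 15

15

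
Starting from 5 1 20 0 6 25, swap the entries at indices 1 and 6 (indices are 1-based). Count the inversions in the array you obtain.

Positions 1 and 6 hold 5 and 25; after swapping, the array is [25, 1, 20, 0, 6, 5].
Count, for each position, how many later elements it exceeds:
25: 5
1: 1
20: 3
0: 0
6: 1
5: 0
Sum: 5 + 1 + 3 + 0 + 1 + 0 = 10

10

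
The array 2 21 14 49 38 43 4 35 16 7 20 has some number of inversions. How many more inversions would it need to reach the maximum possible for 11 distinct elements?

Maximum inversions for 11 distinct elements is C(11, 2) = 11·10/2 = 55.
Current inversions — for each element, count later smaller elements:
2: 0
21: 5
14: 2
49: 7
38: 5
43: 5
4: 0
35: 3
16: 1
7: 0
20: 0
Current total: 0 + 5 + 2 + 7 + 5 + 5 + 0 + 3 + 1 + 0 + 0 = 28
Shortfall: 55 − 28 = 27

27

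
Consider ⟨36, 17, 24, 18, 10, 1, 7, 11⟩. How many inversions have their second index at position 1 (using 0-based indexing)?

1 such element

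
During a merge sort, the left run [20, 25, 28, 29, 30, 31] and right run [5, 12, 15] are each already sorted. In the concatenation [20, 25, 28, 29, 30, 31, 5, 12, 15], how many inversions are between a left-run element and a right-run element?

Take each right-half value and tally the left-half values above it:
r = 5: 20, 25, 28, 29, 30, 31 → 6
r = 12: 20, 25, 28, 29, 30, 31 → 6
r = 15: 20, 25, 28, 29, 30, 31 → 6
Cross-inversions: 6 + 6 + 6 = 18

18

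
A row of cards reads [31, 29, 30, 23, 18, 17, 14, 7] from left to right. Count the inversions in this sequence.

There are 27 out-of-order pairs.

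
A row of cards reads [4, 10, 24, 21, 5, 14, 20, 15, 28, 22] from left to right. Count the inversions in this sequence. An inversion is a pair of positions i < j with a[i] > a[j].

Sweep left to right; for each value list the smaller values that follow it:
4 → none → 0
10 → 5 → 1
24 → 21, 5, 14, 20, 15, 22 → 6
21 → 5, 14, 20, 15 → 4
5 → none → 0
14 → none → 0
20 → 15 → 1
15 → none → 0
28 → 22 → 1
22 → none → 0
Sum: 0 + 1 + 6 + 4 + 0 + 0 + 1 + 0 + 1 + 0 = 13

13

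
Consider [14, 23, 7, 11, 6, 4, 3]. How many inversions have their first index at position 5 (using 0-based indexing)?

1

The element at index 5 is 4.
Elements after it: 3
Those smaller than 4: 3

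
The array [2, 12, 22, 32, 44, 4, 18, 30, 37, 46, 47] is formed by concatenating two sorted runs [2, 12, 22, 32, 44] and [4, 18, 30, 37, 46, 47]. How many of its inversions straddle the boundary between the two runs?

For each element r of the right run, count left-run elements greater than r:
r = 4: 12, 22, 32, 44 → 4
r = 18: 22, 32, 44 → 3
r = 30: 32, 44 → 2
r = 37: 44 → 1
r = 46: none → 0
r = 47: none → 0
Cross-inversions: 4 + 3 + 2 + 1 + 0 + 0 = 10

10 cross-inversions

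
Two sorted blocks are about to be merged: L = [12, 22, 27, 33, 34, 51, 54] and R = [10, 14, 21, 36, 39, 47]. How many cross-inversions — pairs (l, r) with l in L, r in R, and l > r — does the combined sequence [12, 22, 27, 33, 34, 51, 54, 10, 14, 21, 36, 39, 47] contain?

25

For each element r of the right run, count left-run elements greater than r:
r = 10: 12, 22, 27, 33, 34, 51, 54 → 7
r = 14: 22, 27, 33, 34, 51, 54 → 6
r = 21: 22, 27, 33, 34, 51, 54 → 6
r = 36: 51, 54 → 2
r = 39: 51, 54 → 2
r = 47: 51, 54 → 2
Cross-inversions: 7 + 6 + 6 + 2 + 2 + 2 = 25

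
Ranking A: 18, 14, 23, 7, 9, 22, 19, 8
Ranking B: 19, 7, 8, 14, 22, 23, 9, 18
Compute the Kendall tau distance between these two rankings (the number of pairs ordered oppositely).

Assign each item its position (1..8) in the first ordering, then rewrite the second ordering as that position sequence:
positions: 18→1, 14→2, 23→3, 7→4, 9→5, 22→6, 19→7, 8→8
second ordering as positions: [7, 4, 8, 2, 6, 3, 5, 1]
Discordant pairs = inversions in this position sequence.
7: 4, 2, 6, 3, 5, 1 → 6
4: 2, 3, 1 → 3
8: 2, 6, 3, 5, 1 → 5
2: 1 → 1
6: 3, 5, 1 → 3
3: 1 → 1
5: 1 → 1
1: 0
Total: 6 + 3 + 5 + 1 + 3 + 1 + 1 + 0 = 20

20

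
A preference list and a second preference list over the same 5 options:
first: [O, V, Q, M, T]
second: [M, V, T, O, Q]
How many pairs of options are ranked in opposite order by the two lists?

6 pairs

Assign each item its position (1..5) in the first ordering, then rewrite the second ordering as that position sequence:
positions: O→1, V→2, Q→3, M→4, T→5
second ordering as positions: [4, 2, 5, 1, 3]
Discordant pairs = inversions in this position sequence.
4: 2, 1, 3 → 3
2: 1 → 1
5: 1, 3 → 2
1: 0
3: 0
Total: 3 + 1 + 2 + 0 + 0 = 6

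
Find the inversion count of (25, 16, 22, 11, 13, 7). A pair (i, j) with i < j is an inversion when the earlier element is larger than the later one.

13 inversions

For each element, count later entries that are smaller:
25 → 16, 22, 11, 13, 7 → 5
16 → 11, 13, 7 → 3
22 → 11, 13, 7 → 3
11 → 7 → 1
13 → 7 → 1
7 → none → 0
Sum: 5 + 3 + 3 + 1 + 1 + 0 = 13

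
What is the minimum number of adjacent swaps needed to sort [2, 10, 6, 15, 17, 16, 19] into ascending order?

2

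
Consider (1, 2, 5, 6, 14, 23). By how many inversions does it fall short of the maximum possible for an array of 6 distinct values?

15

Maximum inversions for 6 distinct elements is C(6, 2) = 6·5/2 = 15.
Current inversions — for each element, count later smaller elements:
1: 0
2: 0
5: 0
6: 0
14: 0
23: 0
Current total: 0 + 0 + 0 + 0 + 0 + 0 = 0
Shortfall: 15 − 0 = 15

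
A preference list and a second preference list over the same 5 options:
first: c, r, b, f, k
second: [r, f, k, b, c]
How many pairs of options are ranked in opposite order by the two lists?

6

Assign each item its position (1..5) in the first ordering, then rewrite the second ordering as that position sequence:
positions: c→1, r→2, b→3, f→4, k→5
second ordering as positions: [2, 4, 5, 3, 1]
Discordant pairs = inversions in this position sequence.
2: 1 → 1
4: 3, 1 → 2
5: 3, 1 → 2
3: 1 → 1
1: 0
Total: 1 + 2 + 2 + 1 + 0 = 6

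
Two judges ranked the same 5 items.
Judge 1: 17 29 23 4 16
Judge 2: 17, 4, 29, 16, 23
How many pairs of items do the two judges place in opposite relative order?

Discordant pairs: 3

Assign each item its position (1..5) in the first ordering, then rewrite the second ordering as that position sequence:
positions: 17→1, 29→2, 23→3, 4→4, 16→5
second ordering as positions: [1, 4, 2, 5, 3]
Discordant pairs = inversions in this position sequence.
1: 0
4: 2, 3 → 2
2: 0
5: 3 → 1
3: 0
Total: 0 + 2 + 0 + 1 + 0 = 3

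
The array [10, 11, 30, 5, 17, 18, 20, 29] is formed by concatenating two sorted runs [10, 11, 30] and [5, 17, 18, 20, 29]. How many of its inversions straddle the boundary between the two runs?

Count, for every r in R, how many entries of L exceed r:
r = 5: 10, 11, 30 → 3
r = 17: 30 → 1
r = 18: 30 → 1
r = 20: 30 → 1
r = 29: 30 → 1
Cross-inversions: 3 + 1 + 1 + 1 + 1 = 7

7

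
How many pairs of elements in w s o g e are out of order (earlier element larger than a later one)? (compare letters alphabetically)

There are 10 inversions.

Listing every pair i<j with a[i]>a[j] (using 0-based positions):
(0,1): w > s
(0,2): w > o
(0,3): w > g
(0,4): w > e
(1,2): s > o
(1,3): s > g
(1,4): s > e
(2,3): o > g
(2,4): o > e
(3,4): g > e
That's 10 pairs.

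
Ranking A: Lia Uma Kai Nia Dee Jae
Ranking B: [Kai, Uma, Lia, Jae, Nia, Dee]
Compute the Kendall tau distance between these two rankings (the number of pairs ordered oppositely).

Assign each item its position (1..6) in the first ordering, then rewrite the second ordering as that position sequence:
positions: Lia→1, Uma→2, Kai→3, Nia→4, Dee→5, Jae→6
second ordering as positions: [3, 2, 1, 6, 4, 5]
Discordant pairs = inversions in this position sequence.
3: 2, 1 → 2
2: 1 → 1
1: 0
6: 4, 5 → 2
4: 0
5: 0
Total: 2 + 1 + 0 + 2 + 0 + 0 = 5

5 discordant pairs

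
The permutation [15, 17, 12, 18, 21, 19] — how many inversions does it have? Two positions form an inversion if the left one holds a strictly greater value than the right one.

Sweep left to right; for each value list the smaller values that follow it:
15: 1
17: 1
12: 0
18: 0
21: 1
19: 0
Sum: 1 + 1 + 0 + 0 + 1 + 0 = 3

There are 3 out-of-order pairs.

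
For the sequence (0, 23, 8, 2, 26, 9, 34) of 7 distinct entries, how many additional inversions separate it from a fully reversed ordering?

16

Maximum inversions for 7 distinct elements is C(7, 2) = 7·6/2 = 21.
Current inversions — for each element, count later smaller elements:
0: 0
23: 3
8: 1
2: 0
26: 1
9: 0
34: 0
Current total: 0 + 3 + 1 + 0 + 1 + 0 + 0 = 5
Shortfall: 21 − 5 = 16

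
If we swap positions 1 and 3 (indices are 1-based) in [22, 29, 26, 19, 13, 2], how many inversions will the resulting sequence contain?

Positions 1 and 3 hold 22 and 26; after swapping, the array is [26, 29, 22, 19, 13, 2].
For each element, count later entries that are smaller:
26 → 22, 19, 13, 2 → 4
29 → 22, 19, 13, 2 → 4
22 → 19, 13, 2 → 3
19 → 13, 2 → 2
13 → 2 → 1
2 → none → 0
Sum: 4 + 4 + 3 + 2 + 1 + 0 = 14

Inversions: 14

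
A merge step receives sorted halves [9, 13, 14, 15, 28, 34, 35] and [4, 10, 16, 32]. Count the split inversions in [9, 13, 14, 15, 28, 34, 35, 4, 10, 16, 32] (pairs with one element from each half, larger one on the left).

Take each right-half value and tally the left-half values above it:
r = 4: 9, 13, 14, 15, 28, 34, 35 → 7
r = 10: 13, 14, 15, 28, 34, 35 → 6
r = 16: 28, 34, 35 → 3
r = 32: 34, 35 → 2
Cross-inversions: 7 + 6 + 3 + 2 = 18

18 cross-inversions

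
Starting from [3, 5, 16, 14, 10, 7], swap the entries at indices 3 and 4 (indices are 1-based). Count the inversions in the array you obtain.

5

Positions 3 and 4 hold 16 and 14; after swapping, the array is [3, 5, 14, 16, 10, 7].
Element-by-element contributions:
3: 0
5: 0
14: 2
16: 2
10: 1
7: 0
Sum: 0 + 0 + 2 + 2 + 1 + 0 = 5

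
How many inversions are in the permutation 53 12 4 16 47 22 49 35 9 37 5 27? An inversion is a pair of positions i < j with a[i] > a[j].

35

For each element, count later entries that are smaller:
53 → 12, 4, 16, 47, 22, 49, 35, 9, 37, 5, 27 → 11
12 → 4, 9, 5 → 3
4 → none → 0
16 → 9, 5 → 2
47 → 22, 35, 9, 37, 5, 27 → 6
22 → 9, 5 → 2
49 → 35, 9, 37, 5, 27 → 5
35 → 9, 5, 27 → 3
9 → 5 → 1
37 → 5, 27 → 2
5 → none → 0
27 → none → 0
Sum: 11 + 3 + 0 + 2 + 6 + 2 + 5 + 3 + 1 + 2 + 0 + 0 = 35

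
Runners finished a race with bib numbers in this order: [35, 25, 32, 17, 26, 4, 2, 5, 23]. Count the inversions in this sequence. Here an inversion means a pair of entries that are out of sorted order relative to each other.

For each element, count later entries that are smaller:
35 → 25, 32, 17, 26, 4, 2, 5, 23 → 8
25 → 17, 4, 2, 5, 23 → 5
32 → 17, 26, 4, 2, 5, 23 → 6
17 → 4, 2, 5 → 3
26 → 4, 2, 5, 23 → 4
4 → 2 → 1
2 → none → 0
5 → none → 0
23 → none → 0
Sum: 8 + 5 + 6 + 3 + 4 + 1 + 0 + 0 + 0 = 27

27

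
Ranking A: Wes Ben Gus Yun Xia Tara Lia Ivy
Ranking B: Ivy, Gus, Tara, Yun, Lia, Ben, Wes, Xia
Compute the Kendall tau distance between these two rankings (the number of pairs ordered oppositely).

19 discordant pairs

Assign each item its position (1..8) in the first ordering, then rewrite the second ordering as that position sequence:
positions: Wes→1, Ben→2, Gus→3, Yun→4, Xia→5, Tara→6, Lia→7, Ivy→8
second ordering as positions: [8, 3, 6, 4, 7, 2, 1, 5]
Discordant pairs = inversions in this position sequence.
8: 3, 6, 4, 7, 2, 1, 5 → 7
3: 2, 1 → 2
6: 4, 2, 1, 5 → 4
4: 2, 1 → 2
7: 2, 1, 5 → 3
2: 1 → 1
1: 0
5: 0
Total: 7 + 2 + 4 + 2 + 3 + 1 + 0 + 0 = 19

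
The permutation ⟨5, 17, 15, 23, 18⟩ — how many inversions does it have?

For each element, count later entries that are smaller:
5 → none → 0
17 → 15 → 1
15 → none → 0
23 → 18 → 1
18 → none → 0
Sum: 0 + 1 + 0 + 1 + 0 = 2

2 inversions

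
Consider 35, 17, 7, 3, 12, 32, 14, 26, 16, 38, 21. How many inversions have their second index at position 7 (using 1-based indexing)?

The element at index 7 is 14.
Elements before it: 35, 17, 7, 3, 12, 32
Those larger than 14: 35, 17, 32

3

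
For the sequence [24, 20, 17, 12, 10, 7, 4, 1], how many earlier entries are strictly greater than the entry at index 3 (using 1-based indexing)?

The element at index 3 is 17.
Elements before it: 24, 20
Those larger than 17: 24, 20

2 such elements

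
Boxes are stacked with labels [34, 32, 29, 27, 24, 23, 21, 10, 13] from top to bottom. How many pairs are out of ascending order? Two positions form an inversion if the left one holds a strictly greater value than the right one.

Element-by-element contributions:
34: 8
32: 7
29: 6
27: 5
24: 4
23: 3
21: 2
10: 0
13: 0
Sum: 8 + 7 + 6 + 5 + 4 + 3 + 2 + 0 + 0 = 35

35 out-of-order pairs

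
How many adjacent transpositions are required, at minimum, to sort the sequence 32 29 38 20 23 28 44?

Minimum adjacent swaps = number of inversions (each swap of adjacent out-of-order elements removes one inversion and no swap can remove more).
Count inversions — for each element, later elements that are smaller:
32: 29, 20, 23, 28 → 4
29: 20, 23, 28 → 3
38: 20, 23, 28 → 3
20: none → 0
23: none → 0
28: none → 0
44: none → 0
Total inversions: 4 + 3 + 3 + 0 + 0 + 0 + 0 = 10

10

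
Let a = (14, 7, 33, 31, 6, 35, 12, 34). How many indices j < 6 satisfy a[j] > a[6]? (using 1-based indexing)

0

The element at index 6 is 35.
Elements before it: 14, 7, 33, 31, 6
None of them are larger than 35.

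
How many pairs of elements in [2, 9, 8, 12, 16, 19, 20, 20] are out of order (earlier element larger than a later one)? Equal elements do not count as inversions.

Count, for each position, how many later elements it exceeds:
2 → none → 0
9 → 8 → 1
8 → none → 0
12 → none → 0
16 → none → 0
19 → none → 0
20 → none → 0
20 → none → 0
Sum: 0 + 1 + 0 + 0 + 0 + 0 + 0 + 0 = 1

1 inversion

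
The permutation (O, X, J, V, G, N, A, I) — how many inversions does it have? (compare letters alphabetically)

21

Element-by-element contributions:
O: 5
X: 6
J: 3
V: 4
G: 1
N: 2
A: 0
I: 0
Sum: 5 + 6 + 3 + 4 + 1 + 2 + 0 + 0 = 21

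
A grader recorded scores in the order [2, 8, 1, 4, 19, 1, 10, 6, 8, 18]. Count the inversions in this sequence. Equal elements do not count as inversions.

Element-by-element contributions:
2 → 1, 1 → 2
8 → 1, 4, 1, 6 → 4
1 → none → 0
4 → 1 → 1
19 → 1, 10, 6, 8, 18 → 5
1 → none → 0
10 → 6, 8 → 2
6 → none → 0
8 → none → 0
18 → none → 0
Sum: 2 + 4 + 0 + 1 + 5 + 0 + 2 + 0 + 0 + 0 = 14

14 out-of-order pairs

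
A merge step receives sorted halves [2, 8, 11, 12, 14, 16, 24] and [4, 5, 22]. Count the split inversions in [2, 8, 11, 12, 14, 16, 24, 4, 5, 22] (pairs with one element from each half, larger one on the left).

Take each right-half value and tally the left-half values above it:
r = 4: 8, 11, 12, 14, 16, 24 → 6
r = 5: 8, 11, 12, 14, 16, 24 → 6
r = 22: 24 → 1
Cross-inversions: 6 + 6 + 1 = 13

13 split inversions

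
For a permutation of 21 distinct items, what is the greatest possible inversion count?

A reversed (strictly descending) arrangement makes every pair an inversion, giving C(21, 2) inversions.
C(21, 2) = 21·20/2 = 210

210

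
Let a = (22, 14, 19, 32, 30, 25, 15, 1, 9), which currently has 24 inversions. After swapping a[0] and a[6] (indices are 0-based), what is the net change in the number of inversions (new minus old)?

Positions 0 and 6 hold 22 and 15; after swapping, the array is [15, 14, 19, 32, 30, 25, 22, 1, 9].
Element-by-element contributions:
15 → 14, 1, 9 → 3
14 → 1, 9 → 2
19 → 1, 9 → 2
32 → 30, 25, 22, 1, 9 → 5
30 → 25, 22, 1, 9 → 4
25 → 22, 1, 9 → 3
22 → 1, 9 → 2
1 → none → 0
9 → none → 0
Sum: 3 + 2 + 2 + 5 + 4 + 3 + 2 + 0 + 0 = 21
Change: 21 − 24 = -3

-3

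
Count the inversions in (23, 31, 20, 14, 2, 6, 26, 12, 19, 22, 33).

Count, for each position, how many later elements it exceeds:
23: 7
31: 8
20: 5
14: 3
2: 0
6: 0
26: 3
12: 0
19: 0
22: 0
33: 0
Sum: 7 + 8 + 5 + 3 + 0 + 0 + 3 + 0 + 0 + 0 + 0 = 26

Inversions: 26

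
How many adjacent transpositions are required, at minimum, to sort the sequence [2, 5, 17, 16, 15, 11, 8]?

10

Each adjacent swap fixes exactly one inversion, so the minimum swap count equals the number of inversions.
Count inversions — for each element, later elements that are smaller:
2: none → 0
5: none → 0
17: 16, 15, 11, 8 → 4
16: 15, 11, 8 → 3
15: 11, 8 → 2
11: 8 → 1
8: none → 0
Total inversions: 0 + 0 + 4 + 3 + 2 + 1 + 0 = 10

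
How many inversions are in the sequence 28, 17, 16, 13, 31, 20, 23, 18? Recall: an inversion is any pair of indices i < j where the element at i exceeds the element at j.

Count, for each position, how many later elements it exceeds:
28 → 17, 16, 13, 20, 23, 18 → 6
17 → 16, 13 → 2
16 → 13 → 1
13 → none → 0
31 → 20, 23, 18 → 3
20 → 18 → 1
23 → 18 → 1
18 → none → 0
Sum: 6 + 2 + 1 + 0 + 3 + 1 + 1 + 0 = 14

14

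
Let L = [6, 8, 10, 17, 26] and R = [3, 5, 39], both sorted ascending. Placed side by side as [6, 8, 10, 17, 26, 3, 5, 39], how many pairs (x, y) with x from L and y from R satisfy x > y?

Take each right-half value and tally the left-half values above it:
r = 3: 6, 8, 10, 17, 26 → 5
r = 5: 6, 8, 10, 17, 26 → 5
r = 39: none → 0
Cross-inversions: 5 + 5 + 0 = 10

10 cross-inversions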